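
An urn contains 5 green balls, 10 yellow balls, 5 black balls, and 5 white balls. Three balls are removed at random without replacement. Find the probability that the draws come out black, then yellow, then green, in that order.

Each draw changes the counts, so multiply the conditional probabilities along the sequence:
P = 5/25 × 10/24 × 5/23 = 250/13800 = 5/276.

5/276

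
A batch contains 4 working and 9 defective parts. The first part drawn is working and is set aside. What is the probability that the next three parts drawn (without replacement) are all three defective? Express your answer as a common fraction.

21/55

With the first part removed, 9 defective remain out of 12.
P = 9/12 × 8/11 × 7/10 = 504/1320 = 21/55.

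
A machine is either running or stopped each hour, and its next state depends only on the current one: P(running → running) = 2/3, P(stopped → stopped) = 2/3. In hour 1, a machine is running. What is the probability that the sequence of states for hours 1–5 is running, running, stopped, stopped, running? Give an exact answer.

4/81

Hour 1 is given. For each transition, use the conditional probability from the current state:
P(running | running) = 2/3; P(stopped | running) = 1/3; P(stopped | stopped) = 2/3; P(running | stopped) = 1/3.
P = 2/3 × 1/3 × 2/3 × 1/3 = 4/81.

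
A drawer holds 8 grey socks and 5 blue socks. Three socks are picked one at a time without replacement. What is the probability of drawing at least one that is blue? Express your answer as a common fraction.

115/143

P(no blue) = 8/13 × 7/12 × 6/11 = 336/1716 = 28/143.
P(at least one) = 1 − 28/143 = 115/143.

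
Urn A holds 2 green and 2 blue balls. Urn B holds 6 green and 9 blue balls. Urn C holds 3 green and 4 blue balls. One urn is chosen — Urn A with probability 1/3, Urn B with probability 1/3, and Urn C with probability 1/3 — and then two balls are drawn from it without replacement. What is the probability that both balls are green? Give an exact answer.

From Urn A: P(both green) = (2/4)(1/3) = 1/6.
From Urn B: P(both green) = (6/15)(5/14) = 1/7.
From Urn C: P(both green) = (3/7)(2/6) = 1/7.
Total probability = (1/3)(1/6) + (1/3)(1/7) + (1/3)(1/7) = 19/126.

19/126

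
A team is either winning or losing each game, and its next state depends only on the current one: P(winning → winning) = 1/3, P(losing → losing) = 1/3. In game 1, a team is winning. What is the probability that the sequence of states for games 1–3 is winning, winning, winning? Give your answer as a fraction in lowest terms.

1/9

Game 1 is given. For each transition, use the conditional probability from the current state:
P(winning | winning) = 1/3; P(winning | winning) = 1/3.
P = 1/3 × 1/3 = 1/9.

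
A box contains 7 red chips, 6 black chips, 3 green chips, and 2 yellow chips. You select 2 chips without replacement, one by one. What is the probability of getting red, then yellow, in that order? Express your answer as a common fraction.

7/153

Multiply the probability of each draw given the previous ones:
P = 7/18 × 2/17 = 14/306 = 7/153.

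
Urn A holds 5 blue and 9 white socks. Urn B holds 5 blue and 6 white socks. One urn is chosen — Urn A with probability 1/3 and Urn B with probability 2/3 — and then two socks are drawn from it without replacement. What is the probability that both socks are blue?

From Urn A: P(both blue) = (5/14)(4/13) = 10/91.
From Urn B: P(both blue) = (5/11)(4/10) = 2/11.
Total probability = (1/3)(10/91) + (2/3)(2/11) = 158/1001.

158/1001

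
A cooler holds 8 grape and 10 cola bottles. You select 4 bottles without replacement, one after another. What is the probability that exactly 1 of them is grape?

One ordering (grape drawn first) has probability 8/18 × 10/17 × 9/16 × 8/15 = 5760/73440 = 4/51.
There are C(4,1) = 4 such orderings, each equally likely, so P = 4 × 4/51 = 16/51.

16/51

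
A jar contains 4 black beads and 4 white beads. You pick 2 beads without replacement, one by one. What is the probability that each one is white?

P(every draw is white) = 4/8 × 3/7 = 12/56 = 3/14.

3/14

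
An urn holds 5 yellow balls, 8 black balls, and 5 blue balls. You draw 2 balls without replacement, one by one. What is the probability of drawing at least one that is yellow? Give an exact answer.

P(no yellow) = 13/18 × 12/17 = 156/306 = 26/51.
P(at least one) = 1 − 26/51 = 25/51.

25/51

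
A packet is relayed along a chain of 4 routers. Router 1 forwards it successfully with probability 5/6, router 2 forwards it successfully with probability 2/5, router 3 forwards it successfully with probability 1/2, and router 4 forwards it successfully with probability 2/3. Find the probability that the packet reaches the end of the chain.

Multiplying along the chain,
P = 5/6 × 2/5 × 1/2 × 2/3 = 20/180 = 1/9.

1/9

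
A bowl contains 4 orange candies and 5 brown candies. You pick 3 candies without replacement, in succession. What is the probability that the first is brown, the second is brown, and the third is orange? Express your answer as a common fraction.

Each draw changes the counts, so multiply the conditional probabilities along the sequence:
P = 5/9 × 4/8 × 4/7 = 80/504 = 10/63.

10/63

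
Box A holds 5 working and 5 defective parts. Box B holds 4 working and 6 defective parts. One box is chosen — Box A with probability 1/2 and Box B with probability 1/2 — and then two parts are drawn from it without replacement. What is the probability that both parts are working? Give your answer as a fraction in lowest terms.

From Box A: P(both working) = (5/10)(4/9) = 2/9.
From Box B: P(both working) = (4/10)(3/9) = 2/15.
Total probability = (1/2)(2/9) + (1/2)(2/15) = 8/45.

8/45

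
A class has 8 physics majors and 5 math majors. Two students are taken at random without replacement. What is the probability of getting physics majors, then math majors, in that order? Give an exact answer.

10/39

Each draw changes the counts, so multiply the conditional probabilities along the sequence:
P = 8/13 × 5/12 = 40/156 = 10/39.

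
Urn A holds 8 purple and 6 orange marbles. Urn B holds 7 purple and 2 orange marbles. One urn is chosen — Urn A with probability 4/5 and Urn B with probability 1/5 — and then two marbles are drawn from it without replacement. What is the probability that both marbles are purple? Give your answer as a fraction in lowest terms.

From Urn A: P(both purple) = (8/14)(7/13) = 4/13.
From Urn B: P(both purple) = (7/9)(6/8) = 7/12.
Total probability = (4/5)(4/13) + (1/5)(7/12) = 283/780.

283/780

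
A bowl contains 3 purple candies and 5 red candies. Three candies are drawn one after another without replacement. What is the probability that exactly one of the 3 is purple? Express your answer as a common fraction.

15/28

One ordering (purple drawn first) has probability 3/8 × 5/7 × 4/6 = 60/336 = 5/28.
There are C(3,1) = 3 such orderings, each equally likely, so P = 3 × 5/28 = 15/28.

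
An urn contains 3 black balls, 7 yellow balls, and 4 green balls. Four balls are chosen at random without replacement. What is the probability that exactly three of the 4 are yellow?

35/143

One ordering (yellow drawn first) has probability 7/14 × 6/13 × 5/12 × 7/11 = 1470/24024 = 35/572.
There are C(4,3) = 4 such orderings, each equally likely, so P = 4 × 35/572 = 35/143.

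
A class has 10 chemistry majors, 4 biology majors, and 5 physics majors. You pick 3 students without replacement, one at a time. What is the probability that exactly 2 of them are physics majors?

140/969

One ordering (physics majors drawn first) has probability 5/19 × 4/18 × 14/17 = 280/5814 = 140/2907.
There are C(3,2) = 3 such orderings, each equally likely, so P = 3 × 140/2907 = 140/969.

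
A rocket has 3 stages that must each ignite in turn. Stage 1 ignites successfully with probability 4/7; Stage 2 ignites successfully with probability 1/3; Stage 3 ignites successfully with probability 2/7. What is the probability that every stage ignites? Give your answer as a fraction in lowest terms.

8/147

Multiplying along the chain,
P = 4/7 × 1/3 × 2/7 = 8/147.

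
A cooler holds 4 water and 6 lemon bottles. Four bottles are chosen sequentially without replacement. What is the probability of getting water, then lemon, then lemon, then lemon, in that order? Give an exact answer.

2/21

Each draw changes the counts, so multiply the conditional probabilities along the sequence:
P = 4/10 × 6/9 × 5/8 × 4/7 = 480/5040 = 2/21.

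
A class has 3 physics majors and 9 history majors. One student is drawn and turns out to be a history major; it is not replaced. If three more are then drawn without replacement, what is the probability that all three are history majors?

After the first draw, 8 of the remaining 11 students are history majors.
P = 8/11 × 7/10 × 6/9 = 336/990 = 56/165.

56/165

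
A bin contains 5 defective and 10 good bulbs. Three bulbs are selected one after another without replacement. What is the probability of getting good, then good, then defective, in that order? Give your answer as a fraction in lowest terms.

Multiply the probability of each draw given the previous ones:
P = 10/15 × 9/14 × 5/13 = 450/2730 = 15/91.

15/91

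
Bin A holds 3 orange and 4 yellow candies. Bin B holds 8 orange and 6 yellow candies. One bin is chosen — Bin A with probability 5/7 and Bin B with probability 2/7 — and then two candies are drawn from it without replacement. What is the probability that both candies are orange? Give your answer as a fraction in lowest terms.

121/637

From Bin A: P(both orange) = (3/7)(2/6) = 1/7.
From Bin B: P(both orange) = (8/14)(7/13) = 4/13.
Total probability = (5/7)(1/7) + (2/7)(4/13) = 121/637.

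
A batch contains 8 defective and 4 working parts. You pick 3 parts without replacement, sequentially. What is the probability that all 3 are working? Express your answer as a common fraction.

P(every draw is working) = 4/12 × 3/11 × 2/10 = 24/1320 = 1/55.

1/55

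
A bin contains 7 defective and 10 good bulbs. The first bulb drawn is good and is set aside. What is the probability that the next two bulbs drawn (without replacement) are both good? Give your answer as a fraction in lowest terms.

3/10

After the first draw, 9 of the remaining 16 bulbs are good.
P = 9/16 × 8/15 = 72/240 = 3/10.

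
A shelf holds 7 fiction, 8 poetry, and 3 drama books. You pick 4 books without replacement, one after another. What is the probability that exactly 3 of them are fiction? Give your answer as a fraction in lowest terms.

One ordering (fiction drawn first) has probability 7/18 × 6/17 × 5/16 × 11/15 = 2310/73440 = 77/2448.
There are C(4,3) = 4 such orderings, each equally likely, so P = 4 × 77/2448 = 77/612.

77/612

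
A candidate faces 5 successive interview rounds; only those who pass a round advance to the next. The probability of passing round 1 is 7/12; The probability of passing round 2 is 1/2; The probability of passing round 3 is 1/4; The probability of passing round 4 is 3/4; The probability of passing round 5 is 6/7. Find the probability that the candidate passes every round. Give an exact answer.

The events are sequential, so multiply the conditional probabilities:
P = 7/12 × 1/2 × 1/4 × 3/4 × 6/7 = 126/2688 = 3/64.

3/64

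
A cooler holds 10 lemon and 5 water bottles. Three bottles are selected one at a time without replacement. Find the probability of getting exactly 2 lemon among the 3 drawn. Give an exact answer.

45/91

One ordering (lemon drawn first) has probability 10/15 × 9/14 × 5/13 = 450/2730 = 15/91.
There are C(3,2) = 3 such orderings, each equally likely, so P = 3 × 15/91 = 45/91.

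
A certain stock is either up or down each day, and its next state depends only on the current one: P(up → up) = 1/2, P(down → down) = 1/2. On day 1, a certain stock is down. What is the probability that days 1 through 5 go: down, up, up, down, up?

1/16

Day 1 is given. For each transition, use the conditional probability from the current state:
P(up | down) = 1/2; P(up | up) = 1/2; P(down | up) = 1/2; P(up | down) = 1/2.
P = 1/2 × 1/2 × 1/2 × 1/2 = 1/16.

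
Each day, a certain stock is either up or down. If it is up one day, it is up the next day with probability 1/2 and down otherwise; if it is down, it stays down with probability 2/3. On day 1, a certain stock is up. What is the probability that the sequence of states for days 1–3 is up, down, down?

1/3

Day 1 is given. For each transition, use the conditional probability from the current state:
P(down | up) = 1/2; P(down | down) = 2/3.
P = 1/2 × 2/3 = 2/6 = 1/3.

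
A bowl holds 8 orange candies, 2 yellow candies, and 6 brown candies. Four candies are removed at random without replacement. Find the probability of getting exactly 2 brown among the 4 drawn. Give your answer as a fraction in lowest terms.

135/364

One ordering (brown drawn first) has probability 6/16 × 5/15 × 10/14 × 9/13 = 2700/43680 = 45/728.
There are C(4,2) = 6 such orderings, each equally likely, so P = 6 × 45/728 = 135/364.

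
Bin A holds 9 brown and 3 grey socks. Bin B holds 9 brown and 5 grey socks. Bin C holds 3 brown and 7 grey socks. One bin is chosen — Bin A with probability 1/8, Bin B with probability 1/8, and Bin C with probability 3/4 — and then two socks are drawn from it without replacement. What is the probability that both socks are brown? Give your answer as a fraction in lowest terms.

From Bin A: P(both brown) = (9/12)(8/11) = 6/11.
From Bin B: P(both brown) = (9/14)(8/13) = 36/91.
From Bin C: P(both brown) = (3/10)(2/9) = 1/15.
Total probability = (1/8)(6/11) + (1/8)(36/91) + (3/4)(1/15) = 839/5005.

839/5005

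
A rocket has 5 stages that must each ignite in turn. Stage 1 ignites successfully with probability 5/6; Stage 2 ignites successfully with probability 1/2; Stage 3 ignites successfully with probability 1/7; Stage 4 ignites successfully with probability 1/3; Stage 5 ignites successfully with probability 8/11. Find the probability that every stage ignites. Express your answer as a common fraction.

10/693

Multiplying along the chain,
P = 5/6 × 1/2 × 1/7 × 1/3 × 8/11 = 40/2772 = 10/693.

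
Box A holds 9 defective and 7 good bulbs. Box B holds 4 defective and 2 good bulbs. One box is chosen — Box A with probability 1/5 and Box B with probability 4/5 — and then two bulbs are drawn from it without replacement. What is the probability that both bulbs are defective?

From Box A: P(both defective) = (9/16)(8/15) = 3/10.
From Box B: P(both defective) = (4/6)(3/5) = 2/5.
Total probability = (1/5)(3/10) + (4/5)(2/5) = 19/50.

19/50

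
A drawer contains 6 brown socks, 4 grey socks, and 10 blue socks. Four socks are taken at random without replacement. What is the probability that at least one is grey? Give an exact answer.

605/969

P(no grey) = 16/20 × 15/19 × 14/18 × 13/17 = 43680/116280 = 364/969.
P(at least one) = 1 − 364/969 = 605/969.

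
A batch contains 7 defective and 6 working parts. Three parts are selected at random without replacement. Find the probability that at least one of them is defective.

133/143

P(no defective) = 6/13 × 5/12 × 4/11 = 120/1716 = 10/143.
P(at least one) = 1 − 10/143 = 133/143.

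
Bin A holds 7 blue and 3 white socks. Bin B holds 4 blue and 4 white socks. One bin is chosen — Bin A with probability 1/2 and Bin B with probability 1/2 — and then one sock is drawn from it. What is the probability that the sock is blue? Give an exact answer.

3/5

From Bin A: P(blue) = 7/10.
From Bin B: P(blue) = 4/8.
Total probability = (1/2)(7/10) + (1/2)(4/8) = 3/5.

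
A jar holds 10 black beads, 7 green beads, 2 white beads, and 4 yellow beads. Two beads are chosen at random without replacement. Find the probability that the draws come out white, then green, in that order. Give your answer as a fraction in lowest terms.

7/253

Chain rule:
P = 2/23 × 7/22 = 14/506 = 7/253.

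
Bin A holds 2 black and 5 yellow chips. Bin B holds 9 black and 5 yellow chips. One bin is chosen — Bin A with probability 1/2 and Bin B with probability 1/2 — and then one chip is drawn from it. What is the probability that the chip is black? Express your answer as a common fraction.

13/28

From Bin A: P(black) = 2/7.
From Bin B: P(black) = 9/14.
Total probability = (1/2)(2/7) + (1/2)(9/14) = 13/28.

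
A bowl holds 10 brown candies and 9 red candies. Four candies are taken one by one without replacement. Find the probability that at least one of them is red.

P(no red) = 10/19 × 9/18 × 8/17 × 7/16 = 5040/93024 = 35/646.
P(at least one) = 1 − 35/646 = 611/646.

611/646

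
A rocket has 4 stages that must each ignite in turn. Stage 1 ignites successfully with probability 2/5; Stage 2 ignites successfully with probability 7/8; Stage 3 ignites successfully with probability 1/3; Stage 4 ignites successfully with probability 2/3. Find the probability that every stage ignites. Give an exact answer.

Multiplying along the chain,
P = 2/5 × 7/8 × 1/3 × 2/3 = 28/360 = 7/90.

7/90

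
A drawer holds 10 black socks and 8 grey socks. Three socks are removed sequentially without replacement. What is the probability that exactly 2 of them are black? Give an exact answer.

One ordering (black drawn first) has probability 10/18 × 9/17 × 8/16 = 720/4896 = 5/34.
There are C(3,2) = 3 such orderings, each equally likely, so P = 3 × 5/34 = 15/34.

15/34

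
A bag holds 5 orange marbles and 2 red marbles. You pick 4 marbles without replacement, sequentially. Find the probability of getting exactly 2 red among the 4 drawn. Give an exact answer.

2/7

One ordering (red drawn first) has probability 2/7 × 1/6 × 5/5 × 4/4 = 40/840 = 1/21.
There are C(4,2) = 6 such orderings, each equally likely, so P = 6 × 1/21 = 2/7.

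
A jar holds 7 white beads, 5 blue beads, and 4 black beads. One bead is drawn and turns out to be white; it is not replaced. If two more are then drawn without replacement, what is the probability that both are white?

With the first bead removed, 6 white remain out of 15.
P = 6/15 × 5/14 = 30/210 = 1/7.

1/7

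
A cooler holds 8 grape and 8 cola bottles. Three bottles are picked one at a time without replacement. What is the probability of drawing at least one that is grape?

P(no grape) = 8/16 × 7/15 × 6/14 = 336/3360 = 1/10.
P(at least one) = 1 − 1/10 = 9/10.

9/10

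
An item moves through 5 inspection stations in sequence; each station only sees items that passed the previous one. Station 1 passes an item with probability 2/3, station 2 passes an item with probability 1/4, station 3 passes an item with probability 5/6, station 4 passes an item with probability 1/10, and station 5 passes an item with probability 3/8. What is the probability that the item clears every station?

1/192

The events are sequential, so multiply the conditional probabilities:
P = 2/3 × 1/4 × 5/6 × 1/10 × 3/8 = 30/5760 = 1/192.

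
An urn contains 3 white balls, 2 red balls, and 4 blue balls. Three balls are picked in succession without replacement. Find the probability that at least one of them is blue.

37/42

P(no blue) = 5/9 × 4/8 × 3/7 = 60/504 = 5/42.
P(at least one) = 1 − 5/42 = 37/42.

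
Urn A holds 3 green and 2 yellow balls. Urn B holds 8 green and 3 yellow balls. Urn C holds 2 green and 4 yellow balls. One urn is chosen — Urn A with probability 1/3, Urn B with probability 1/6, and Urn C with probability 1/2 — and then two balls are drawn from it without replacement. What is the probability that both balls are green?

From Urn A: P(both green) = (3/5)(2/4) = 3/10.
From Urn B: P(both green) = (8/11)(7/10) = 28/55.
From Urn C: P(both green) = (2/6)(1/5) = 1/15.
Total probability = (1/3)(3/10) + (1/6)(28/55) + (1/2)(1/15) = 12/55.

12/55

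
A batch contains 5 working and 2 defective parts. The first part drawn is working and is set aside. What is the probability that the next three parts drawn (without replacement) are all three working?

1/5

After the first draw, 4 of the remaining 6 parts are working.
P = 4/6 × 3/5 × 2/4 = 24/120 = 1/5.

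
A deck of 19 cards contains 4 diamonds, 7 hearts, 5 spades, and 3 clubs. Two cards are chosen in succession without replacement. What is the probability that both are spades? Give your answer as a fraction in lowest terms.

10/171

P = 5/19 × 4/18 = 20/342 = 10/171.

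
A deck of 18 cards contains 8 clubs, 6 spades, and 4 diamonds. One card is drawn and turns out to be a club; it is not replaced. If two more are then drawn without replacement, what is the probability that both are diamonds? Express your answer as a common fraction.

3/68

With the first card removed, 4 diamonds remain out of 17.
P = 4/17 × 3/16 = 12/272 = 3/68.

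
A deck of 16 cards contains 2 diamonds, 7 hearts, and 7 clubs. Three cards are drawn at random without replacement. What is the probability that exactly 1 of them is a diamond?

13/40

One ordering (a diamond drawn first) has probability 2/16 × 14/15 × 13/14 = 364/3360 = 13/120.
There are C(3,1) = 3 such orderings, each equally likely, so P = 3 × 13/120 = 13/40.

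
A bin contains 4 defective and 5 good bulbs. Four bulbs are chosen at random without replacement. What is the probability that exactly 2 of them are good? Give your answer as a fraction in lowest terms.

10/21

One ordering (good drawn first) has probability 5/9 × 4/8 × 4/7 × 3/6 = 240/3024 = 5/63.
There are C(4,2) = 6 such orderings, each equally likely, so P = 6 × 5/63 = 10/21.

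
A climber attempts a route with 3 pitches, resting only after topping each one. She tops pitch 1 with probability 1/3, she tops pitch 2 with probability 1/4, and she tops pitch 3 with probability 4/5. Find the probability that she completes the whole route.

The events are sequential, so multiply the conditional probabilities:
P = 1/3 × 1/4 × 4/5 = 4/60 = 1/15.

1/15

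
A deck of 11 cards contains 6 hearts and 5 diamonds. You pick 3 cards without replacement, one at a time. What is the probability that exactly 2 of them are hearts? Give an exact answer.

One ordering (hearts drawn first) has probability 6/11 × 5/10 × 5/9 = 150/990 = 5/33.
There are C(3,2) = 3 such orderings, each equally likely, so P = 3 × 5/33 = 5/11.

5/11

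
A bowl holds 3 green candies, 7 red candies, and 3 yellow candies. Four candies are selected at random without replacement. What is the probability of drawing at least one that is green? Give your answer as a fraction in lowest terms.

101/143

P(no green) = 10/13 × 9/12 × 8/11 × 7/10 = 5040/17160 = 42/143.
P(at least one) = 1 − 42/143 = 101/143.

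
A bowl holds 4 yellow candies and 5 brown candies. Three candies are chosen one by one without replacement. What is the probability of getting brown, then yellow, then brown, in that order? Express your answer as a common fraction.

10/63

Multiply the probability of each draw given the previous ones:
P = 5/9 × 4/8 × 4/7 = 80/504 = 10/63.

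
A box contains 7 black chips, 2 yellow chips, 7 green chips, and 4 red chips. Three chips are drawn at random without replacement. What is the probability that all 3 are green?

7/228

P = 7/20 × 6/19 × 5/18 = 210/6840 = 7/228.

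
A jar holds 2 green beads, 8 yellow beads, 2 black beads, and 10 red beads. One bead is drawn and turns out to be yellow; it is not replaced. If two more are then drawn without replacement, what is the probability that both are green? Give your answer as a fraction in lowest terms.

After the first draw, 2 of the remaining 21 beads are green.
P = 2/21 × 1/20 = 2/420 = 1/210.

1/210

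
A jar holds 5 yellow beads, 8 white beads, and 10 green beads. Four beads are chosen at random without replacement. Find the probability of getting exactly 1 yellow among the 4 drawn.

816/1771

One ordering (yellow drawn first) has probability 5/23 × 18/22 × 17/21 × 16/20 = 24480/212520 = 204/1771.
There are C(4,1) = 4 such orderings, each equally likely, so P = 4 × 204/1771 = 816/1771.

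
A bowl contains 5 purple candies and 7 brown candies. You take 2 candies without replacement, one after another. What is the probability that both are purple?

5/33

P(every draw is purple) = 5/12 × 4/11 = 20/132 = 5/33.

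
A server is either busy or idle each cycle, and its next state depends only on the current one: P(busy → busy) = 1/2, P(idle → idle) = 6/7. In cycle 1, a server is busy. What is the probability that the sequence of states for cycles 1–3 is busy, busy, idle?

1/4

Cycle 1 is given. For each transition, use the conditional probability from the current state:
P(busy | busy) = 1/2; P(idle | busy) = 1/2.
P = 1/2 × 1/2 = 1/4.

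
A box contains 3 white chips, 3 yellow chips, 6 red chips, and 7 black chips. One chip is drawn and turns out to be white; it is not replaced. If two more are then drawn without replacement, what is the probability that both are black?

After the first draw, 7 of the remaining 18 chips are black.
P = 7/18 × 6/17 = 42/306 = 7/51.

7/51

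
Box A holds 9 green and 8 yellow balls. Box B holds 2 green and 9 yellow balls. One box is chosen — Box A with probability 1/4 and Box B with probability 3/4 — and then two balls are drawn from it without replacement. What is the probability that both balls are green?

597/7480

From Box A: P(both green) = (9/17)(8/16) = 9/34.
From Box B: P(both green) = (2/11)(1/10) = 1/55.
Total probability = (1/4)(9/34) + (3/4)(1/55) = 597/7480.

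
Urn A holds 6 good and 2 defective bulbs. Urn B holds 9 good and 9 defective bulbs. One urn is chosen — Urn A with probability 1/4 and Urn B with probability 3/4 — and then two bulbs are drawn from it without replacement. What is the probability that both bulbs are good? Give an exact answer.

From Urn A: P(both good) = (6/8)(5/7) = 15/28.
From Urn B: P(both good) = (9/18)(8/17) = 4/17.
Total probability = (1/4)(15/28) + (3/4)(4/17) = 591/1904.

591/1904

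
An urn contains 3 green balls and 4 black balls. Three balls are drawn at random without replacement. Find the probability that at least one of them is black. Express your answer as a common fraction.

P(no black) = 3/7 × 2/6 × 1/5 = 6/210 = 1/35.
P(at least one) = 1 − 1/35 = 34/35.

34/35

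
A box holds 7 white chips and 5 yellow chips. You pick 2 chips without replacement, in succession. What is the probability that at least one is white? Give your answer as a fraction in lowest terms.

28/33

P(no white) = 5/12 × 4/11 = 20/132 = 5/33.
P(at least one) = 1 − 5/33 = 28/33.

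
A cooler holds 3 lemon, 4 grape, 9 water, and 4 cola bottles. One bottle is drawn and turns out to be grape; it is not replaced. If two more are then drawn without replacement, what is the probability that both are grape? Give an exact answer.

1/57

With the first bottle removed, 3 grape remain out of 19.
P = 3/19 × 2/18 = 6/342 = 1/57.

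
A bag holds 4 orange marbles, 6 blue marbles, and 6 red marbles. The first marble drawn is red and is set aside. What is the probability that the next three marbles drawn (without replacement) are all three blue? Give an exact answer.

4/91

After the first draw, 6 of the remaining 15 marbles are blue.
P = 6/15 × 5/14 × 4/13 = 120/2730 = 4/91.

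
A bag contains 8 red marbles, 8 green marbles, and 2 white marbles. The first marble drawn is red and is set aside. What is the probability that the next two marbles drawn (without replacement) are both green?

With the first marble removed, 8 green remain out of 17.
P = 8/17 × 7/16 = 56/272 = 7/34.

7/34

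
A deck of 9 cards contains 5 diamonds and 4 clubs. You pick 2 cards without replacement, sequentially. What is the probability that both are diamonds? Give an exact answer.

P = 5/9 × 4/8 = 20/72 = 5/18.

5/18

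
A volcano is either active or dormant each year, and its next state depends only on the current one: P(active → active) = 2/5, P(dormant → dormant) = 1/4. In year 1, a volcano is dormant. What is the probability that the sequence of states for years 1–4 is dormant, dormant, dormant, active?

3/64

Year 1 is given. For each transition, use the conditional probability from the current state:
P(dormant | dormant) = 1/4; P(dormant | dormant) = 1/4; P(active | dormant) = 3/4.
P = 1/4 × 1/4 × 3/4 = 3/64.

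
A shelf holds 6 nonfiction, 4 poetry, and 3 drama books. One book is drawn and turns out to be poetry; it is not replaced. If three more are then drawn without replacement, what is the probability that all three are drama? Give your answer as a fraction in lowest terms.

After the first draw, 3 of the remaining 12 books are drama.
P = 3/12 × 2/11 × 1/10 = 6/1320 = 1/220.

1/220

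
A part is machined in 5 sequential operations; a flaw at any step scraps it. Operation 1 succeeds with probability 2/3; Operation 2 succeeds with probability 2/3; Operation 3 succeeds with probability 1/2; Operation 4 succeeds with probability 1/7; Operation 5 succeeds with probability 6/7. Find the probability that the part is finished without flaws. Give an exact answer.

Multiplying along the chain,
P = 2/3 × 2/3 × 1/2 × 1/7 × 6/7 = 24/882 = 4/147.

4/147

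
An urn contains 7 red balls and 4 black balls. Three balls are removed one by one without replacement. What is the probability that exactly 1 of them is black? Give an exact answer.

One ordering (black drawn first) has probability 4/11 × 7/10 × 6/9 = 168/990 = 28/165.
There are C(3,1) = 3 such orderings, each equally likely, so P = 3 × 28/165 = 28/55.

28/55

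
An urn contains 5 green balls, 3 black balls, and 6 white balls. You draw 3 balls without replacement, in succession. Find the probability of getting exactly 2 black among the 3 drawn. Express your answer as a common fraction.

One ordering (black drawn first) has probability 3/14 × 2/13 × 11/12 = 66/2184 = 11/364.
There are C(3,2) = 3 such orderings, each equally likely, so P = 3 × 11/364 = 33/364.

33/364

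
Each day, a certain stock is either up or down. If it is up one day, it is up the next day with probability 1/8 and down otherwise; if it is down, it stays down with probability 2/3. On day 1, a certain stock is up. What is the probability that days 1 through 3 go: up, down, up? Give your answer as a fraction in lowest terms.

Day 1 is given. For each transition, use the conditional probability from the current state:
P(down | up) = 7/8; P(up | down) = 1/3.
P = 7/8 × 1/3 = 7/24.

7/24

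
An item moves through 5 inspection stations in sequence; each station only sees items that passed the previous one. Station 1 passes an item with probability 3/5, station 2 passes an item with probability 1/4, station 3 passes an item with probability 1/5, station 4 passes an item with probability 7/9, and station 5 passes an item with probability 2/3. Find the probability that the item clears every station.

7/450

Multiplying along the chain,
P = 3/5 × 1/4 × 1/5 × 7/9 × 2/3 = 42/2700 = 7/450.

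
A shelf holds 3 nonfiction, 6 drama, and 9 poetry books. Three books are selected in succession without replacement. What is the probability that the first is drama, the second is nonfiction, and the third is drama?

5/272

Each draw changes the counts, so multiply the conditional probabilities along the sequence:
P = 6/18 × 3/17 × 5/16 = 90/4896 = 5/272.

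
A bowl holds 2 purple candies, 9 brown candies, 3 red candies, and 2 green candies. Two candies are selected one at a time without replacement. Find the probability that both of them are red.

P(all red) = 3/16 × 2/15 = 6/240 = 1/40.

1/40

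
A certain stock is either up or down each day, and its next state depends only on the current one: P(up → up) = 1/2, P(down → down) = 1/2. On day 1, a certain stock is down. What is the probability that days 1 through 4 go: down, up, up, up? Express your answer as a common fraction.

Day 1 is given. For each transition, use the conditional probability from the current state:
P(up | down) = 1/2; P(up | up) = 1/2; P(up | up) = 1/2.
P = 1/2 × 1/2 × 1/2 = 1/8.

1/8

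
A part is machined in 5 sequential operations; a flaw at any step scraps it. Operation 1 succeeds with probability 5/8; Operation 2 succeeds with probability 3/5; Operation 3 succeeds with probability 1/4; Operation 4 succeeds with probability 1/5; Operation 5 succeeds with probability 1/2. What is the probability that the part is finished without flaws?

The events are sequential, so multiply the conditional probabilities:
P = 5/8 × 3/5 × 1/4 × 1/5 × 1/2 = 15/1600 = 3/320.

3/320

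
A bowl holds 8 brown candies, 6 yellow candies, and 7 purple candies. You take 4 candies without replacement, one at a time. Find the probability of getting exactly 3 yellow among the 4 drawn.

One ordering (yellow drawn first) has probability 6/21 × 5/20 × 4/19 × 15/18 = 1800/143640 = 5/399.
There are C(4,3) = 4 such orderings, each equally likely, so P = 4 × 5/399 = 20/399.

20/399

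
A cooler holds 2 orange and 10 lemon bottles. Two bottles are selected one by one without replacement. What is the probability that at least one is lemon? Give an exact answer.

P(no lemon) = 2/12 × 1/11 = 2/132 = 1/66.
P(at least one) = 1 − 1/66 = 65/66.

65/66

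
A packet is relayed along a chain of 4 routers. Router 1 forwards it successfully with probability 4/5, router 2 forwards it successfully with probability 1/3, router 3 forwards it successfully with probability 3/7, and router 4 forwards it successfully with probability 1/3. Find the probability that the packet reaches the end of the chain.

Multiplying along the chain,
P = 4/5 × 1/3 × 3/7 × 1/3 = 12/315 = 4/105.

4/105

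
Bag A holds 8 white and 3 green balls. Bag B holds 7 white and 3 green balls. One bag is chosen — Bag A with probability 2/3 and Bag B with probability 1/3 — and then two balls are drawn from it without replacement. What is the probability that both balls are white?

From Bag A: P(both white) = (8/11)(7/10) = 28/55.
From Bag B: P(both white) = (7/10)(6/9) = 7/15.
Total probability = (2/3)(28/55) + (1/3)(7/15) = 49/99.

49/99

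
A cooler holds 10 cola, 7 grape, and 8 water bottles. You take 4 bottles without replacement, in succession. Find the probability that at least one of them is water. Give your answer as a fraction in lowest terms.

P(no water) = 17/25 × 16/24 × 15/23 × 14/22 = 57120/303600 = 238/1265.
P(at least one) = 1 − 238/1265 = 1027/1265.

1027/1265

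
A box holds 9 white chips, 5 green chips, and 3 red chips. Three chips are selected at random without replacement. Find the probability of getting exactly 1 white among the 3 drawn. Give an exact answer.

63/170

One ordering (white drawn first) has probability 9/17 × 8/16 × 7/15 = 504/4080 = 21/170.
There are C(3,1) = 3 such orderings, each equally likely, so P = 3 × 21/170 = 63/170.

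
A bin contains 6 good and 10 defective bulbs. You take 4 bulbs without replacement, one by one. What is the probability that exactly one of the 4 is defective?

10/91

One ordering (defective drawn first) has probability 10/16 × 6/15 × 5/14 × 4/13 = 1200/43680 = 5/182.
There are C(4,1) = 4 such orderings, each equally likely, so P = 4 × 5/182 = 10/91.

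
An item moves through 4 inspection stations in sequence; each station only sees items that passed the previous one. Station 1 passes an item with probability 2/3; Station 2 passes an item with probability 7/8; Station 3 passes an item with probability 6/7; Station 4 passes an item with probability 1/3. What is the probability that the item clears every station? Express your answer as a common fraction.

1/6

Each stage is reached only if all earlier stages succeed, so
P = 2/3 × 7/8 × 6/7 × 1/3 = 84/504 = 1/6.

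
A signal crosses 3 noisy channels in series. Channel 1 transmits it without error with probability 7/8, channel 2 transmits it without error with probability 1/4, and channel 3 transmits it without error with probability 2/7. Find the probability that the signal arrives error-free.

Each stage is reached only if all earlier stages succeed, so
P = 7/8 × 1/4 × 2/7 = 14/224 = 1/16.

1/16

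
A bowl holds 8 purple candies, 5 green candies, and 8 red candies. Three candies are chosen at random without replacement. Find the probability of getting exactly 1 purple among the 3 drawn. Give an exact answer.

One ordering (purple drawn first) has probability 8/21 × 13/20 × 12/19 = 1248/7980 = 104/665.
There are C(3,1) = 3 such orderings, each equally likely, so P = 3 × 104/665 = 312/665.

312/665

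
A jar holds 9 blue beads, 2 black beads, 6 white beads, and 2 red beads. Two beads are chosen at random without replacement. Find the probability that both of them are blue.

P(every draw is blue) = 9/19 × 8/18 = 72/342 = 4/19.

4/19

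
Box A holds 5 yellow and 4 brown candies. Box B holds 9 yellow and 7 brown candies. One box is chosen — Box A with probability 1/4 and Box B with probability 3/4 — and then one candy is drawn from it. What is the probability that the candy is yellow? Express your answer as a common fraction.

From Box A: P(yellow) = 5/9.
From Box B: P(yellow) = 9/16.
Total probability = (1/4)(5/9) + (3/4)(9/16) = 323/576.

323/576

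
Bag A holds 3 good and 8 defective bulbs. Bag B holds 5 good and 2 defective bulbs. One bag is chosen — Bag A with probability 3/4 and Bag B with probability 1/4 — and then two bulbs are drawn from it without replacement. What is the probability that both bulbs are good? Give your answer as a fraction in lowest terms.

739/4620

From Bag A: P(both good) = (3/11)(2/10) = 3/55.
From Bag B: P(both good) = (5/7)(4/6) = 10/21.
Total probability = (3/4)(3/55) + (1/4)(10/21) = 739/4620.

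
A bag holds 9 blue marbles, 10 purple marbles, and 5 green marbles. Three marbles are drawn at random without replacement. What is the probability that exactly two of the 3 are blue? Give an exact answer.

One ordering (blue drawn first) has probability 9/24 × 8/23 × 15/22 = 1080/12144 = 45/506.
There are C(3,2) = 3 such orderings, each equally likely, so P = 3 × 45/506 = 135/506.

135/506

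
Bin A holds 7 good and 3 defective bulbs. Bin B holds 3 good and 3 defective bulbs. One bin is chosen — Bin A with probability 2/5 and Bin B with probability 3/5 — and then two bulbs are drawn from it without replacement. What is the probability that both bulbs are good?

From Bin A: P(both good) = (7/10)(6/9) = 7/15.
From Bin B: P(both good) = (3/6)(2/5) = 1/5.
Total probability = (2/5)(7/15) + (3/5)(1/5) = 23/75.

23/75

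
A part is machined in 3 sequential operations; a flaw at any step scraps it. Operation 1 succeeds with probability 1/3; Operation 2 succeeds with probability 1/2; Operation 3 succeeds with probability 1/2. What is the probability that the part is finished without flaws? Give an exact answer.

Multiplying along the chain,
P = 1/3 × 1/2 × 1/2 = 1/12.

1/12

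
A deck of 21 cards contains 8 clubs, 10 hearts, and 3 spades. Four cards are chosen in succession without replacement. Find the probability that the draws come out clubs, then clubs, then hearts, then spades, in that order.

2/171

Multiply the probability of each draw given the previous ones:
P = 8/21 × 7/20 × 10/19 × 3/18 = 1680/143640 = 2/171.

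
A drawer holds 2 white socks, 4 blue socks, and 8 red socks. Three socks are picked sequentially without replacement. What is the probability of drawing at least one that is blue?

61/91

P(no blue) = 10/14 × 9/13 × 8/12 = 720/2184 = 30/91.
P(at least one) = 1 − 30/91 = 61/91.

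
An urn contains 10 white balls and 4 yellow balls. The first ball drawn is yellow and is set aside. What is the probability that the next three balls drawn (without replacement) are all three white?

After the first draw, 10 of the remaining 13 balls are white.
P = 10/13 × 9/12 × 8/11 = 720/1716 = 60/143.

60/143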